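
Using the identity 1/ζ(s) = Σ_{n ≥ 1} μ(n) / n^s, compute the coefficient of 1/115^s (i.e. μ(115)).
μ(115) = 1

Factor n = 115 = 5 · 23. μ(n) = 0 if any exponent ≥ 2 (not squarefree); otherwise μ(n) = (−1)^{ω(n)} where ω(n) is the number of distinct prime factors. Applying: μ(115) = 1.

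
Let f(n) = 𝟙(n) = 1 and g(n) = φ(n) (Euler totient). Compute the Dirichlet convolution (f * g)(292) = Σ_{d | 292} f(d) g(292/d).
(𝟙 * φ)(292) = 292

Divisors of 292: [1, 2, 4, 73, 146, 292]. For each d | 292:
  d = 1: 𝟙(1) · φ(292/1) = 1 · 144 = 144
  d = 2: 𝟙(2) · φ(292/2) = 1 · 72 = 72
  d = 4: 𝟙(4) · φ(292/4) = 1 · 72 = 72
  d = 73: 𝟙(73) · φ(292/73) = 1 · 2 = 2
  d = 146: 𝟙(146) · φ(292/146) = 1 · 1 = 1
  d = 292: 𝟙(292) · φ(292/292) = 1 · 1 = 1
Summing: (𝟙 * φ)(292) = 144 + 72 + 72 + 2 + 1 + 1 = 292.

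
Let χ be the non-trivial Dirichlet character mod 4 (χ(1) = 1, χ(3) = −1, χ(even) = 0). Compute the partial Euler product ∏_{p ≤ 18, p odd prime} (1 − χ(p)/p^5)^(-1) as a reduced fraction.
∏ = 995046576444811700184375/998883930440647295664128

The odd primes p ≤ 18 are [3, 5, 7, 11, 13, 17]. For each, χ(p) = 1 if p ≡ 1 mod 4, χ(p) = −1 if p ≡ 3 mod 4. Taking (1 − χ(p)/p^5)^(-1) = p^5/(p^5 − χ(p)): (1 − (-1)/3^5)^(-1) · (1 − (1)/5^5)^(-1) · (1 − (-1)/7^5)^(-1) · (1 − (-1)/11^5)^(-1) · (1 − (1)/13^5)^(-1) · (1 − (1)/17^5)^(-1) = 995046576444811700184375/998883930440647295664128.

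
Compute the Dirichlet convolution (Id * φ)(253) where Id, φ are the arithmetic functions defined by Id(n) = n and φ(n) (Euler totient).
(Id * φ)(253) = 945

Divisors of 253: [1, 11, 23, 253]. For each d | 253:
  d = 1: Id(1) · φ(253/1) = 1 · 220 = 220
  d = 11: Id(11) · φ(253/11) = 11 · 22 = 242
  d = 23: Id(23) · φ(253/23) = 23 · 10 = 230
  d = 253: Id(253) · φ(253/253) = 253 · 1 = 253
Summing: (Id * φ)(253) = 220 + 242 + 230 + 253 = 945.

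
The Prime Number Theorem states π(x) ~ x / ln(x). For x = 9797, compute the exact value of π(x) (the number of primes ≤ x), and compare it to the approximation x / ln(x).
π(9797) = 1208;  x/ln(x) ≈ 1066.07;  relative error ≈ 11.75%.

Directly count primes up to 9797: π(9797) = 1208. The PNT approximation gives 9797/ln(9797) ≈ 9797/9.18983 ≈ 1066.07. Relative error (π(x) − x/ln(x)) / π(x) ≈ 11.75%; the approximation is known to undercount slightly (Li(x) is a better estimate).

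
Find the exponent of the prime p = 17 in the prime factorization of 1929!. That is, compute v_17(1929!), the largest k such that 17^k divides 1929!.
v_17(1929!) = 119

Legendre's formula: v_p(n!) = Σ_{k ≥ 1} ⌊n / p^k⌋. For p = 17, n = 1929, the terms are:
  ⌊1929/17^1⌋ = ⌊1929/17⌋ = 113
  ⌊1929/17^2⌋ = ⌊1929/289⌋ = 6
(the next term ⌊1929/17^3⌋ = 0, terminating the sum). Summing: v_17(1929!) = 113 + 6 = 119.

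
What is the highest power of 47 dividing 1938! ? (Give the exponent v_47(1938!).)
v_47(1938!) = 41

Legendre's formula: v_p(n!) = Σ_{k ≥ 1} ⌊n / p^k⌋. For p = 47, n = 1938, the terms are:
  ⌊1938/47^1⌋ = ⌊1938/47⌋ = 41
(the next term ⌊1938/47^2⌋ = 0, terminating the sum). Summing: v_47(1938!) = 41 = 41.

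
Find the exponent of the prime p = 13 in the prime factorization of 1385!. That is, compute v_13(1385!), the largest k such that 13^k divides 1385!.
v_13(1385!) = 114

Legendre's formula: v_p(n!) = Σ_{k ≥ 1} ⌊n / p^k⌋. For p = 13, n = 1385, the terms are:
  ⌊1385/13^1⌋ = ⌊1385/13⌋ = 106
  ⌊1385/13^2⌋ = ⌊1385/169⌋ = 8
(the next term ⌊1385/13^3⌋ = 0, terminating the sum). Summing: v_13(1385!) = 106 + 8 = 114.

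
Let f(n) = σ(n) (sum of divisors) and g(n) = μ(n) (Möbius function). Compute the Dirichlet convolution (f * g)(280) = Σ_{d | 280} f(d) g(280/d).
(σ * μ)(280) = 280

Divisors of 280: [1, 2, 4, 5, 7, 8, 10, 14, 20, 28, 35, 40, 56, 70, 140, 280]. For each d | 280:
  d = 1: σ(1) · μ(280/1) = 1 · 0 = 0
  d = 2: σ(2) · μ(280/2) = 3 · 0 = 0
  d = 4: σ(4) · μ(280/4) = 7 · -1 = -7
  d = 5: σ(5) · μ(280/5) = 6 · 0 = 0
  d = 7: σ(7) · μ(280/7) = 8 · 0 = 0
  d = 8: σ(8) · μ(280/8) = 15 · 1 = 15
  d = 10: σ(10) · μ(280/10) = 18 · 0 = 0
  d = 14: σ(14) · μ(280/14) = 24 · 0 = 0
  d = 20: σ(20) · μ(280/20) = 42 · 1 = 42
  d = 28: σ(28) · μ(280/28) = 56 · 1 = 56
  d = 35: σ(35) · μ(280/35) = 48 · 0 = 0
  d = 40: σ(40) · μ(280/40) = 90 · -1 = -90
  d = 56: σ(56) · μ(280/56) = 120 · -1 = -120
  d = 70: σ(70) · μ(280/70) = 144 · 0 = 0
  d = 140: σ(140) · μ(280/140) = 336 · -1 = -336
  d = 280: σ(280) · μ(280/280) = 720 · 1 = 720
Summing: (σ * μ)(280) = 0 + 0 + -7 + 0 + 0 + 15 + 0 + 0 + 42 + 56 + 0 + -90 + -120 + 0 + -336 + 720 = 280.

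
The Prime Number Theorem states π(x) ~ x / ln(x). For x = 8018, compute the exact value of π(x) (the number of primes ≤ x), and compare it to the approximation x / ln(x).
π(8018) = 1010;  x/ln(x) ≈ 891.94;  relative error ≈ 11.69%.

Directly count primes up to 8018: π(8018) = 1010. The PNT approximation gives 8018/ln(8018) ≈ 8018/8.98944 ≈ 891.94. Relative error (π(x) − x/ln(x)) / π(x) ≈ 11.69%; the approximation is known to undercount slightly (Li(x) is a better estimate).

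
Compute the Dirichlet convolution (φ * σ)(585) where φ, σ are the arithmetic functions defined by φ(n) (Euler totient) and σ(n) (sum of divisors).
(φ * σ)(585) = 7020

Divisors of 585: [1, 3, 5, 9, 13, 15, 39, 45, 65, 117, 195, 585]. For each d | 585:
  d = 1: φ(1) · σ(585/1) = 1 · 1092 = 1092
  d = 3: φ(3) · σ(585/3) = 2 · 336 = 672
  d = 5: φ(5) · σ(585/5) = 4 · 182 = 728
  d = 9: φ(9) · σ(585/9) = 6 · 84 = 504
  d = 13: φ(13) · σ(585/13) = 12 · 78 = 936
  d = 15: φ(15) · σ(585/15) = 8 · 56 = 448
  d = 39: φ(39) · σ(585/39) = 24 · 24 = 576
  d = 45: φ(45) · σ(585/45) = 24 · 14 = 336
  d = 65: φ(65) · σ(585/65) = 48 · 13 = 624
  d = 117: φ(117) · σ(585/117) = 72 · 6 = 432
  d = 195: φ(195) · σ(585/195) = 96 · 4 = 384
  d = 585: φ(585) · σ(585/585) = 288 · 1 = 288
Summing: (φ * σ)(585) = 1092 + 672 + 728 + 504 + 936 + 448 + 576 + 336 + 624 + 432 + 384 + 288 = 7020.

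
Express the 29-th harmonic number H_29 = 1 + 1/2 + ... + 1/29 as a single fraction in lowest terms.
H_29 = 9227046511387/2329089562800

Direct summation: H_29 = 1 + 1/2 + ... + 1/29. The least common denominator is lcm(1, ..., 29) = 2329089562800; over this denominator the numerator is 2329089562800 + 1164544781400 + 776363187600 + 582272390700 + 465817912560 + 388181593800 + 332727080400 + 291136195350 + 258787729200 + 232908956280 + 211735414800 + 194090796900 + 179160735600 + 166363540200 + 155272637520 + 145568097675 + 137005268400 + 129393864600 + 122583661200 + 116454478140 + 110909026800 + 105867707400 + 101264763600 + 97045398450 + 93163582512 + 89580367800 + 86262576400 + 83181770100 + 80313433200 = 9227046511387, so H_29 = 9227046511387/2329089562800 (already in lowest terms) ≈ 3.96165. (The PNT-adjacent estimate ln(29) + γ ≈ 3.94451 matches within O(1/n).)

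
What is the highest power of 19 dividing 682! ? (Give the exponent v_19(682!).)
v_19(682!) = 36

Legendre's formula: v_p(n!) = Σ_{k ≥ 1} ⌊n / p^k⌋. For p = 19, n = 682, the terms are:
  ⌊682/19^1⌋ = ⌊682/19⌋ = 35
  ⌊682/19^2⌋ = ⌊682/361⌋ = 1
(the next term ⌊682/19^3⌋ = 0, terminating the sum). Summing: v_19(682!) = 35 + 1 = 36.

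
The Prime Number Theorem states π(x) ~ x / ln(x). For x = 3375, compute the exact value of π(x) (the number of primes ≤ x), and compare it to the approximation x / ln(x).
π(3375) = 476;  x/ln(x) ≈ 415.43;  relative error ≈ 12.73%.

Directly count primes up to 3375: π(3375) = 476. The PNT approximation gives 3375/ln(3375) ≈ 3375/8.12415 ≈ 415.43. Relative error (π(x) − x/ln(x)) / π(x) ≈ 12.73%; the approximation is known to undercount slightly (Li(x) is a better estimate).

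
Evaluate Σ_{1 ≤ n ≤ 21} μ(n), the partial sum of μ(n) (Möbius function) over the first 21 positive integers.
Σ_{n ≤ 21} μ(n) = -2

Compute μ(n) for each 1 ≤ n ≤ 21: μ(1) = 1, μ(2) = -1, μ(3) = -1, μ(4) = 0, μ(5) = -1, μ(6) = 1, μ(7) = -1, μ(8) = 0, μ(9) = 0, μ(10) = 1, μ(11) = -1, μ(12) = 0, μ(13) = -1, μ(14) = 1, μ(15) = 1, μ(16) = 0, μ(17) = -1, μ(18) = 0, μ(19) = -1, μ(20) = 0, μ(21) = 1. Summing all 21 values: -2. (Mertens function M(x) = Σ_{n ≤ x} μ(n); on average M(x) should be small (PNT ⟺ M(x) = o(x)).)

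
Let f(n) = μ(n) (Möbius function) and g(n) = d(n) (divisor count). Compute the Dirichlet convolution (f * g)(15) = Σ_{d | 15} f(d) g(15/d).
(μ * d)(15) = 1

Divisors of 15: [1, 3, 5, 15]. For each d | 15:
  d = 1: μ(1) · d(15/1) = 1 · 4 = 4
  d = 3: μ(3) · d(15/3) = -1 · 2 = -2
  d = 5: μ(5) · d(15/5) = -1 · 2 = -2
  d = 15: μ(15) · d(15/15) = 1 · 1 = 1
Summing: (μ * d)(15) = 4 + -2 + -2 + 1 = 1.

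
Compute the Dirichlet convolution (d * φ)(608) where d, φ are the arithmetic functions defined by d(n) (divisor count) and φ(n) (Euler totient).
(d * φ)(608) = 1260

Divisors of 608: [1, 2, 4, 8, 16, 19, 32, 38, 76, 152, 304, 608]. For each d | 608:
  d = 1: d(1) · φ(608/1) = 1 · 288 = 288
  d = 2: d(2) · φ(608/2) = 2 · 144 = 288
  d = 4: d(4) · φ(608/4) = 3 · 72 = 216
  d = 8: d(8) · φ(608/8) = 4 · 36 = 144
  d = 16: d(16) · φ(608/16) = 5 · 18 = 90
  d = 19: d(19) · φ(608/19) = 2 · 16 = 32
  d = 32: d(32) · φ(608/32) = 6 · 18 = 108
  d = 38: d(38) · φ(608/38) = 4 · 8 = 32
  d = 76: d(76) · φ(608/76) = 6 · 4 = 24
  d = 152: d(152) · φ(608/152) = 8 · 2 = 16
  d = 304: d(304) · φ(608/304) = 10 · 1 = 10
  d = 608: d(608) · φ(608/608) = 12 · 1 = 12
Summing: (d * φ)(608) = 288 + 288 + 216 + 144 + 90 + 32 + 108 + 32 + 24 + 16 + 10 + 12 = 1260.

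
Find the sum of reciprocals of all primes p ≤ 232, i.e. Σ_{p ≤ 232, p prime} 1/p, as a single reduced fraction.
Σ 1/p = 37527519788898476695193360507423991967783840502510585362878348092116031948860199524739442233/19078266889580195013601891820992757757219839668357012055907516904309700014933909014729740190

π(232) = 50, so the primes ≤ 232 are [2, 3, 5, 7, 11, 13, 17, 19, 23, 29, 31, 37, 41, 43, 47, 53, 59, 61, 67, 71, 73, 79, 83, 89, 97, 101, 103, 107, 109, 113, 127, 131, 137, 139, 149, 151, 157, 163, 167, 173, 179, 181, 191, 193, 197, 199, 211, 223, 227, 229]. Summing 1/p over these primes: 37527519788898476695193360507423991967783840502510585362878348092116031948860199524739442233/19078266889580195013601891820992757757219839668357012055907516904309700014933909014729740190 ≈ 1.9670. Mertens estimate ln ln(232) + 0.2615 ≈ 1.9565.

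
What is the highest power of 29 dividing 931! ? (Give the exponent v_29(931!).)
v_29(931!) = 33

Legendre's formula: v_p(n!) = Σ_{k ≥ 1} ⌊n / p^k⌋. For p = 29, n = 931, the terms are:
  ⌊931/29^1⌋ = ⌊931/29⌋ = 32
  ⌊931/29^2⌋ = ⌊931/841⌋ = 1
(the next term ⌊931/29^3⌋ = 0, terminating the sum). Summing: v_29(931!) = 32 + 1 = 33.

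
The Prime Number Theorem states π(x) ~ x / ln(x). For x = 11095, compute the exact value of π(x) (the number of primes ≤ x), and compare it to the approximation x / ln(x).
π(11095) = 1345;  x/ln(x) ≈ 1191.19;  relative error ≈ 11.44%.

Directly count primes up to 11095: π(11095) = 1345. The PNT approximation gives 11095/ln(11095) ≈ 11095/9.31425 ≈ 1191.19. Relative error (π(x) − x/ln(x)) / π(x) ≈ 11.44%; the approximation is known to undercount slightly (Li(x) is a better estimate).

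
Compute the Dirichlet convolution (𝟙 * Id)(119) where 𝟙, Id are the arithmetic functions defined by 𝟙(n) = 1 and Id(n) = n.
(𝟙 * Id)(119) = 144

Divisors of 119: [1, 7, 17, 119]. For each d | 119:
  d = 1: 𝟙(1) · Id(119/1) = 1 · 119 = 119
  d = 7: 𝟙(7) · Id(119/7) = 1 · 17 = 17
  d = 17: 𝟙(17) · Id(119/17) = 1 · 7 = 7
  d = 119: 𝟙(119) · Id(119/119) = 1 · 1 = 1
Summing: (𝟙 * Id)(119) = 119 + 17 + 7 + 1 = 144.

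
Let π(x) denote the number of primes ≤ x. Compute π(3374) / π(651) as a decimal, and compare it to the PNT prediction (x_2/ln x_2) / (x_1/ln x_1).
π(3374)/π(651) = 476/118 ≈ 4.0339;  PNT prediction ≈ 4.1331.

π(651) = 118 and π(3374) = 476, so π(3374)/π(651) ≈ 4.0339. The PNT-predicted ratio is (3374/ln(3374)) / (651/ln(651)) ≈ 4.1331. The two agree to within a few percent, as expected.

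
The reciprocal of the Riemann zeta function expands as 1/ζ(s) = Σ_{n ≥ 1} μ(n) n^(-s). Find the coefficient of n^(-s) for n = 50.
μ(50) = 0

Factor n = 50 = 2 · 5^2. μ(n) = 0 if any exponent ≥ 2 (not squarefree); otherwise μ(n) = (−1)^{ω(n)} where ω(n) is the number of distinct prime factors. Applying: μ(50) = 0.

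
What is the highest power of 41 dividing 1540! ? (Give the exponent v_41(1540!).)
v_41(1540!) = 37

Legendre's formula: v_p(n!) = Σ_{k ≥ 1} ⌊n / p^k⌋. For p = 41, n = 1540, the terms are:
  ⌊1540/41^1⌋ = ⌊1540/41⌋ = 37
(the next term ⌊1540/41^2⌋ = 0, terminating the sum). Summing: v_41(1540!) = 37 = 37.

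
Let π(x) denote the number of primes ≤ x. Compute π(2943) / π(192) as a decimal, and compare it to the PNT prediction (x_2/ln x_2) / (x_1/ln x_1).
π(2943)/π(192) = 424/43 ≈ 9.8605;  PNT prediction ≈ 10.0896.

π(192) = 43 and π(2943) = 424, so π(2943)/π(192) ≈ 9.8605. The PNT-predicted ratio is (2943/ln(2943)) / (192/ln(192)) ≈ 10.0896. The two agree to within a few percent, as expected.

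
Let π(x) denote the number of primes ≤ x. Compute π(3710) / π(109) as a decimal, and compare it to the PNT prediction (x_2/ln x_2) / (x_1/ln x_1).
π(3710)/π(109) = 518/29 ≈ 17.8621;  PNT prediction ≈ 19.4284.

π(109) = 29 and π(3710) = 518, so π(3710)/π(109) ≈ 17.8621. The PNT-predicted ratio is (3710/ln(3710)) / (109/ln(109)) ≈ 19.4284. The two agree to within a few percent, as expected.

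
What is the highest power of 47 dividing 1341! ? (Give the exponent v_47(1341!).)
v_47(1341!) = 28

Legendre's formula: v_p(n!) = Σ_{k ≥ 1} ⌊n / p^k⌋. For p = 47, n = 1341, the terms are:
  ⌊1341/47^1⌋ = ⌊1341/47⌋ = 28
(the next term ⌊1341/47^2⌋ = 0, terminating the sum). Summing: v_47(1341!) = 28 = 28.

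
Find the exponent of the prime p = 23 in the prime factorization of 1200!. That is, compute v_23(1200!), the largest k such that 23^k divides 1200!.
v_23(1200!) = 54

Legendre's formula: v_p(n!) = Σ_{k ≥ 1} ⌊n / p^k⌋. For p = 23, n = 1200, the terms are:
  ⌊1200/23^1⌋ = ⌊1200/23⌋ = 52
  ⌊1200/23^2⌋ = ⌊1200/529⌋ = 2
(the next term ⌊1200/23^3⌋ = 0, terminating the sum). Summing: v_23(1200!) = 52 + 2 = 54.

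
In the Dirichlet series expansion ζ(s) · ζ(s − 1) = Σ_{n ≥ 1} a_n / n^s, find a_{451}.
σ(451) = 504

In the product (Σ m^0/m^s)(Σ k / k^s) = Σ (Σ_{d | n} d) / n^s, the coefficient of 1/n^s is σ(n) = Σ_{d | n} d. For n = 451, divisors are [1, 11, 41, 451]; summing: σ(451) = 504.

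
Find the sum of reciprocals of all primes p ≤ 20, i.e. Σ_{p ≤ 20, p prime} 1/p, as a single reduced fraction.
Σ 1/p = 14117683/9699690

π(20) = 8, so the primes ≤ 20 are [2, 3, 5, 7, 11, 13, 17, 19]. Summing 1/p over these primes: 14117683/9699690 ≈ 1.4555. Mertens estimate ln ln(20) + 0.2615 ≈ 1.3587.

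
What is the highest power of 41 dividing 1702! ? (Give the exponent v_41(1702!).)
v_41(1702!) = 42

Legendre's formula: v_p(n!) = Σ_{k ≥ 1} ⌊n / p^k⌋. For p = 41, n = 1702, the terms are:
  ⌊1702/41^1⌋ = ⌊1702/41⌋ = 41
  ⌊1702/41^2⌋ = ⌊1702/1681⌋ = 1
(the next term ⌊1702/41^3⌋ = 0, terminating the sum). Summing: v_41(1702!) = 41 + 1 = 42.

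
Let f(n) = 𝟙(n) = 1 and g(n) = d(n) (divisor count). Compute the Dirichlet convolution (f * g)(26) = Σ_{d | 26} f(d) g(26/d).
(𝟙 * d)(26) = 9

Divisors of 26: [1, 2, 13, 26]. For each d | 26:
  d = 1: 𝟙(1) · d(26/1) = 1 · 4 = 4
  d = 2: 𝟙(2) · d(26/2) = 1 · 2 = 2
  d = 13: 𝟙(13) · d(26/13) = 1 · 2 = 2
  d = 26: 𝟙(26) · d(26/26) = 1 · 1 = 1
Summing: (𝟙 * d)(26) = 4 + 2 + 2 + 1 = 9.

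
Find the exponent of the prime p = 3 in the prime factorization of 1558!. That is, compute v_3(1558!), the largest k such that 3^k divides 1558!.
v_3(1558!) = 776

Legendre's formula: v_p(n!) = Σ_{k ≥ 1} ⌊n / p^k⌋. For p = 3, n = 1558, the terms are:
  ⌊1558/3^1⌋ = ⌊1558/3⌋ = 519
  ⌊1558/3^2⌋ = ⌊1558/9⌋ = 173
  ⌊1558/3^3⌋ = ⌊1558/27⌋ = 57
  ⌊1558/3^4⌋ = ⌊1558/81⌋ = 19
  ⌊1558/3^5⌋ = ⌊1558/243⌋ = 6
  ⌊1558/3^6⌋ = ⌊1558/729⌋ = 2
(the next term ⌊1558/3^7⌋ = 0, terminating the sum). Summing: v_3(1558!) = 519 + 173 + 57 + 19 + 6 + 2 = 776.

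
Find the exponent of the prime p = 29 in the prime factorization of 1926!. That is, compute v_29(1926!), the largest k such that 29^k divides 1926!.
v_29(1926!) = 68

Legendre's formula: v_p(n!) = Σ_{k ≥ 1} ⌊n / p^k⌋. For p = 29, n = 1926, the terms are:
  ⌊1926/29^1⌋ = ⌊1926/29⌋ = 66
  ⌊1926/29^2⌋ = ⌊1926/841⌋ = 2
(the next term ⌊1926/29^3⌋ = 0, terminating the sum). Summing: v_29(1926!) = 66 + 2 = 68.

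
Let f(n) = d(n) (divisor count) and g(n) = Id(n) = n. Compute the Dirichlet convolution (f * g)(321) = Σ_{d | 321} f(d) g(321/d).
(d * Id)(321) = 545

Divisors of 321: [1, 3, 107, 321]. For each d | 321:
  d = 1: d(1) · Id(321/1) = 1 · 321 = 321
  d = 3: d(3) · Id(321/3) = 2 · 107 = 214
  d = 107: d(107) · Id(321/107) = 2 · 3 = 6
  d = 321: d(321) · Id(321/321) = 4 · 1 = 4
Summing: (d * Id)(321) = 321 + 214 + 6 + 4 = 545.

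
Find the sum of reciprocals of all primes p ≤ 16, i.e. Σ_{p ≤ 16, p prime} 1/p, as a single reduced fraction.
Σ 1/p = 40361/30030

π(16) = 6, so the primes ≤ 16 are [2, 3, 5, 7, 11, 13]. Summing 1/p over these primes: 40361/30030 ≈ 1.3440. Mertens estimate ln ln(16) + 0.2615 ≈ 1.2813.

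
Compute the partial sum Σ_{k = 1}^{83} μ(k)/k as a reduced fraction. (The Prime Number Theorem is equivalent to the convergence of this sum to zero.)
Σ μ(k)/k = -223590076836035175208867029720/8902150522975861711854133933093

Values of μ(k) for 1 ≤ k ≤ 83: μ(1) = 1, μ(2) = -1, μ(3) = -1, μ(5) = -1, μ(6) = 1, μ(7) = -1, μ(10) = 1, μ(11) = -1, μ(13) = -1, μ(14) = 1, μ(15) = 1, μ(17) = -1, μ(19) = -1, μ(21) = 1, μ(22) = 1, μ(23) = -1, μ(26) = 1, μ(29) = -1, μ(30) = -1, μ(31) = -1, μ(33) = 1, μ(34) = 1, μ(35) = 1, μ(37) = -1, μ(38) = 1, μ(39) = 1, μ(41) = -1, μ(42) = -1, μ(43) = -1, μ(46) = 1, μ(47) = -1, μ(51) = 1, μ(53) = -1, μ(55) = 1, μ(57) = 1, μ(58) = 1, μ(59) = -1, μ(61) = -1, μ(62) = 1, μ(65) = 1, μ(66) = -1, μ(67) = -1, μ(69) = 1, μ(70) = -1, μ(71) = -1, μ(73) = -1, μ(74) = 1, μ(77) = 1, μ(78) = -1, μ(79) = -1, μ(82) = 1, μ(83) = -1, with μ = 0 on non-squarefree integers. Summing μ(k)/k for k where μ(k) ≠ 0 gives -223590076836035175208867029720/8902150522975861711854133933093 ≈ -0.0251. (PNT ⟺ this sum → 0 as n → ∞.)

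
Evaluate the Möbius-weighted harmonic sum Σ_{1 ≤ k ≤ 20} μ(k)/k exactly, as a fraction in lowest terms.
Σ μ(k)/k = -81988/1616615

Values of μ(k) for 1 ≤ k ≤ 20: μ(1) = 1, μ(2) = -1, μ(3) = -1, μ(5) = -1, μ(6) = 1, μ(7) = -1, μ(10) = 1, μ(11) = -1, μ(13) = -1, μ(14) = 1, μ(15) = 1, μ(17) = -1, μ(19) = -1, with μ = 0 on non-squarefree integers. Summing μ(k)/k for k where μ(k) ≠ 0 gives -81988/1616615 ≈ -0.0507. (PNT ⟺ this sum → 0 as n → ∞.)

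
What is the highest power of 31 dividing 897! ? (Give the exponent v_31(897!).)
v_31(897!) = 28

Legendre's formula: v_p(n!) = Σ_{k ≥ 1} ⌊n / p^k⌋. For p = 31, n = 897, the terms are:
  ⌊897/31^1⌋ = ⌊897/31⌋ = 28
(the next term ⌊897/31^2⌋ = 0, terminating the sum). Summing: v_31(897!) = 28 = 28.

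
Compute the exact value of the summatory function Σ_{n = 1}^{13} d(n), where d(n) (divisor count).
Σ_{n ≤ 13} d(n) = 37

Compute d(n) for each 1 ≤ n ≤ 13: d(1) = 1, d(2) = 2, d(3) = 2, d(4) = 3, d(5) = 2, d(6) = 4, d(7) = 2, d(8) = 4, d(9) = 3, d(10) = 4, d(11) = 2, d(12) = 6, d(13) = 2. Summing all 13 values: 37. (Dirichlet's divisor formula: Σ_{n ≤ x} d(n) = x ln(x) + (2γ − 1) x + O(√x). For x = 13, the asymptotic estimate is ≈ 35.35.)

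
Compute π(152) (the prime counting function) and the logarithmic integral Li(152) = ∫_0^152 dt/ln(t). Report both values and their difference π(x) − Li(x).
π(152) = 36;  Li(152) ≈ 40.90;  π(x) − Li(x) ≈ -4.90.

Direct count of primes ≤ 152 gives π(152) = 36. Numerical evaluation of the logarithmic integral gives Li(152) ≈ 40.90. The difference π(x) − Li(x) ≈ -4.90 is typically negative for small/moderate x (Li(x) overestimates), though Littlewood's theorem shows this sign changes infinitely often.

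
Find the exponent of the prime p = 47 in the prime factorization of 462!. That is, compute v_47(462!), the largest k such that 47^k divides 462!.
v_47(462!) = 9

Legendre's formula: v_p(n!) = Σ_{k ≥ 1} ⌊n / p^k⌋. For p = 47, n = 462, the terms are:
  ⌊462/47^1⌋ = ⌊462/47⌋ = 9
(the next term ⌊462/47^2⌋ = 0, terminating the sum). Summing: v_47(462!) = 9 = 9.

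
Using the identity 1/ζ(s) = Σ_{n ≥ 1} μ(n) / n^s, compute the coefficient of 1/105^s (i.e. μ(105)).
μ(105) = -1

Factor n = 105 = 3 · 5 · 7. μ(n) = 0 if any exponent ≥ 2 (not squarefree); otherwise μ(n) = (−1)^{ω(n)} where ω(n) is the number of distinct prime factors. Applying: μ(105) = -1.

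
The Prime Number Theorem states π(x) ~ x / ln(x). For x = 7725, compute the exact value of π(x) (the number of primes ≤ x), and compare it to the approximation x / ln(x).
π(7725) = 980;  x/ln(x) ≈ 862.91;  relative error ≈ 11.95%.

Directly count primes up to 7725: π(7725) = 980. The PNT approximation gives 7725/ln(7725) ≈ 7725/8.95222 ≈ 862.91. Relative error (π(x) − x/ln(x)) / π(x) ≈ 11.95%; the approximation is known to undercount slightly (Li(x) is a better estimate).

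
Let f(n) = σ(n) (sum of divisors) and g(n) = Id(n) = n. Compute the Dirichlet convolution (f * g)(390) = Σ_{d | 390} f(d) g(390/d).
(σ * Id)(390) = 10395

Divisors of 390: [1, 2, 3, 5, 6, 10, 13, 15, 26, 30, 39, 65, 78, 130, 195, 390]. For each d | 390:
  d = 1: σ(1) · Id(390/1) = 1 · 390 = 390
  d = 2: σ(2) · Id(390/2) = 3 · 195 = 585
  d = 3: σ(3) · Id(390/3) = 4 · 130 = 520
  d = 5: σ(5) · Id(390/5) = 6 · 78 = 468
  d = 6: σ(6) · Id(390/6) = 12 · 65 = 780
  d = 10: σ(10) · Id(390/10) = 18 · 39 = 702
  d = 13: σ(13) · Id(390/13) = 14 · 30 = 420
  d = 15: σ(15) · Id(390/15) = 24 · 26 = 624
  d = 26: σ(26) · Id(390/26) = 42 · 15 = 630
  d = 30: σ(30) · Id(390/30) = 72 · 13 = 936
  d = 39: σ(39) · Id(390/39) = 56 · 10 = 560
  d = 65: σ(65) · Id(390/65) = 84 · 6 = 504
  d = 78: σ(78) · Id(390/78) = 168 · 5 = 840
  d = 130: σ(130) · Id(390/130) = 252 · 3 = 756
  d = 195: σ(195) · Id(390/195) = 336 · 2 = 672
  d = 390: σ(390) · Id(390/390) = 1008 · 1 = 1008
Summing: (σ * Id)(390) = 390 + 585 + 520 + 468 + 780 + 702 + 420 + 624 + 630 + 936 + 560 + 504 + 840 + 756 + 672 + 1008 = 10395.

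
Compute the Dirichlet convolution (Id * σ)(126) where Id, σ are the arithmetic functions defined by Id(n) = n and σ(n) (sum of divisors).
(Id * σ)(126) = 2550

Divisors of 126: [1, 2, 3, 6, 7, 9, 14, 18, 21, 42, 63, 126]. For each d | 126:
  d = 1: Id(1) · σ(126/1) = 1 · 312 = 312
  d = 2: Id(2) · σ(126/2) = 2 · 104 = 208
  d = 3: Id(3) · σ(126/3) = 3 · 96 = 288
  d = 6: Id(6) · σ(126/6) = 6 · 32 = 192
  d = 7: Id(7) · σ(126/7) = 7 · 39 = 273
  d = 9: Id(9) · σ(126/9) = 9 · 24 = 216
  d = 14: Id(14) · σ(126/14) = 14 · 13 = 182
  d = 18: Id(18) · σ(126/18) = 18 · 8 = 144
  d = 21: Id(21) · σ(126/21) = 21 · 12 = 252
  d = 42: Id(42) · σ(126/42) = 42 · 4 = 168
  d = 63: Id(63) · σ(126/63) = 63 · 3 = 189
  d = 126: Id(126) · σ(126/126) = 126 · 1 = 126
Summing: (Id * σ)(126) = 312 + 208 + 288 + 192 + 273 + 216 + 182 + 144 + 252 + 168 + 189 + 126 = 2550.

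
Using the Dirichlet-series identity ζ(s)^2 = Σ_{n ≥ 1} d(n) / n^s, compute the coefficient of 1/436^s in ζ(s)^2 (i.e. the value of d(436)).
d(436) = 6

ζ(s)^2 = (Σ 1/m^s)(Σ 1/k^s). The coefficient of 1/n^s in the product is the number of ordered pairs (m, k) with mk = n, which equals d(n). For n = 436, divisors are [1, 2, 4, 109, 218, 436], so d(436) = 6.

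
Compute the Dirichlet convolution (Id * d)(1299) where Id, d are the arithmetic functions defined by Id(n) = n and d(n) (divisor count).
(Id * d)(1299) = 2175

Divisors of 1299: [1, 3, 433, 1299]. For each d | 1299:
  d = 1: Id(1) · d(1299/1) = 1 · 4 = 4
  d = 3: Id(3) · d(1299/3) = 3 · 2 = 6
  d = 433: Id(433) · d(1299/433) = 433 · 2 = 866
  d = 1299: Id(1299) · d(1299/1299) = 1299 · 1 = 1299
Summing: (Id * d)(1299) = 4 + 6 + 866 + 1299 = 2175.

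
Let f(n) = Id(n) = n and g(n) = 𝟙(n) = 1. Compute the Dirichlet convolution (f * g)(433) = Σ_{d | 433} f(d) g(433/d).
(Id * 𝟙)(433) = 434

Divisors of 433: [1, 433]. For each d | 433:
  d = 1: Id(1) · 𝟙(433/1) = 1 · 1 = 1
  d = 433: Id(433) · 𝟙(433/433) = 433 · 1 = 433
Summing: (Id * 𝟙)(433) = 1 + 433 = 434.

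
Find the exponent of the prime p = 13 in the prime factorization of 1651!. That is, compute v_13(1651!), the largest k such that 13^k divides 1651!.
v_13(1651!) = 136

Legendre's formula: v_p(n!) = Σ_{k ≥ 1} ⌊n / p^k⌋. For p = 13, n = 1651, the terms are:
  ⌊1651/13^1⌋ = ⌊1651/13⌋ = 127
  ⌊1651/13^2⌋ = ⌊1651/169⌋ = 9
(the next term ⌊1651/13^3⌋ = 0, terminating the sum). Summing: v_13(1651!) = 127 + 9 = 136.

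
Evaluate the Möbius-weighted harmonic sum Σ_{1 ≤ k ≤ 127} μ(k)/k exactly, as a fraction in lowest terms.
Σ μ(k)/k = -228455996623300386843096283835194191857230682/401447693933303618909444119902604513664588524773

Values of μ(k) for 1 ≤ k ≤ 127: μ(1) = 1, μ(2) = -1, μ(3) = -1, μ(5) = -1, μ(6) = 1, μ(7) = -1, μ(10) = 1, μ(11) = -1, μ(13) = -1, μ(14) = 1, μ(15) = 1, μ(17) = -1, μ(19) = -1, μ(21) = 1, μ(22) = 1, μ(23) = -1, μ(26) = 1, μ(29) = -1, μ(30) = -1, μ(31) = -1, μ(33) = 1, μ(34) = 1, μ(35) = 1, μ(37) = -1, μ(38) = 1, μ(39) = 1, μ(41) = -1, μ(42) = -1, μ(43) = -1, μ(46) = 1, μ(47) = -1, μ(51) = 1, μ(53) = -1, μ(55) = 1, μ(57) = 1, μ(58) = 1, μ(59) = -1, μ(61) = -1, μ(62) = 1, μ(65) = 1, μ(66) = -1, μ(67) = -1, μ(69) = 1, μ(70) = -1, μ(71) = -1, μ(73) = -1, μ(74) = 1, μ(77) = 1, μ(78) = -1, μ(79) = -1, μ(82) = 1, μ(83) = -1, μ(85) = 1, μ(86) = 1, μ(87) = 1, μ(89) = -1, μ(91) = 1, μ(93) = 1, μ(94) = 1, μ(95) = 1, μ(97) = -1, μ(101) = -1, μ(102) = -1, μ(103) = -1, μ(105) = -1, μ(106) = 1, μ(107) = -1, μ(109) = -1, μ(110) = -1, μ(111) = 1, μ(113) = -1, μ(114) = -1, μ(115) = 1, μ(118) = 1, μ(119) = 1, μ(122) = 1, μ(123) = 1, μ(127) = -1, with μ = 0 on non-squarefree integers. Summing μ(k)/k for k where μ(k) ≠ 0 gives -228455996623300386843096283835194191857230682/401447693933303618909444119902604513664588524773 ≈ -0.0006. (PNT ⟺ this sum → 0 as n → ∞.)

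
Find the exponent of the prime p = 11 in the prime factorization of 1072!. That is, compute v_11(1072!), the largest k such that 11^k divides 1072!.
v_11(1072!) = 105

Legendre's formula: v_p(n!) = Σ_{k ≥ 1} ⌊n / p^k⌋. For p = 11, n = 1072, the terms are:
  ⌊1072/11^1⌋ = ⌊1072/11⌋ = 97
  ⌊1072/11^2⌋ = ⌊1072/121⌋ = 8
(the next term ⌊1072/11^3⌋ = 0, terminating the sum). Summing: v_11(1072!) = 97 + 8 = 105.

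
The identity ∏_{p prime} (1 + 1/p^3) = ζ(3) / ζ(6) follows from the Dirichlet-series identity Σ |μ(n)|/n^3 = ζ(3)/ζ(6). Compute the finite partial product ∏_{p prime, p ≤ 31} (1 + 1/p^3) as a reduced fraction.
∏ = 123276368443014873612288/104343309932640260237195

The primes p ≤ 31 are [2, 3, 5, 7, 11, 13, 17, 19, 23, 29, 31]. For each, (1 + 1/p^3) = (p^3 + 1)/p^3. Multiplying these fractions over p ∈ [2, 3, 5, 7, 11, 13, 17, 19, 23, 29, 31] gives 123276368443014873612288/104343309932640260237195. (In the limit P → ∞ this tends to ζ(3)/ζ(6).)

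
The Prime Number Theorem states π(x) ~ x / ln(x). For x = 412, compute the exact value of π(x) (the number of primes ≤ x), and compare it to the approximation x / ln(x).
π(412) = 80;  x/ln(x) ≈ 68.43;  relative error ≈ 14.47%.

Directly count primes up to 412: π(412) = 80. The PNT approximation gives 412/ln(412) ≈ 412/6.02102 ≈ 68.43. Relative error (π(x) − x/ln(x)) / π(x) ≈ 14.47%; the approximation is known to undercount slightly (Li(x) is a better estimate).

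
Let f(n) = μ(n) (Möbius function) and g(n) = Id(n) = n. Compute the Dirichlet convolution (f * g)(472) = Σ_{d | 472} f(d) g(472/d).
(μ * Id)(472) = 232

Divisors of 472: [1, 2, 4, 8, 59, 118, 236, 472]. For each d | 472:
  d = 1: μ(1) · Id(472/1) = 1 · 472 = 472
  d = 2: μ(2) · Id(472/2) = -1 · 236 = -236
  d = 4: μ(4) · Id(472/4) = 0 · 118 = 0
  d = 8: μ(8) · Id(472/8) = 0 · 59 = 0
  d = 59: μ(59) · Id(472/59) = -1 · 8 = -8
  d = 118: μ(118) · Id(472/118) = 1 · 4 = 4
  d = 236: μ(236) · Id(472/236) = 0 · 2 = 0
  d = 472: μ(472) · Id(472/472) = 0 · 1 = 0
Summing: (μ * Id)(472) = 472 + -236 + 0 + 0 + -8 + 4 + 0 + 0 = 232.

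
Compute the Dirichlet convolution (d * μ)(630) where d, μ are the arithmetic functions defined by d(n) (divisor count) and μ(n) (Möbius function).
(d * μ)(630) = 1

Divisors of 630: [1, 2, 3, 5, 6, 7, 9, 10, 14, 15, 18, 21, 30, 35, 42, 45, 63, 70, 90, 105, 126, 210, 315, 630]. For each d | 630:
  d = 1: d(1) · μ(630/1) = 1 · 0 = 0
  d = 2: d(2) · μ(630/2) = 2 · 0 = 0
  d = 3: d(3) · μ(630/3) = 2 · 1 = 2
  d = 5: d(5) · μ(630/5) = 2 · 0 = 0
  d = 6: d(6) · μ(630/6) = 4 · -1 = -4
  d = 7: d(7) · μ(630/7) = 2 · 0 = 0
  d = 9: d(9) · μ(630/9) = 3 · -1 = -3
  d = 10: d(10) · μ(630/10) = 4 · 0 = 0
  d = 14: d(14) · μ(630/14) = 4 · 0 = 0
  d = 15: d(15) · μ(630/15) = 4 · -1 = -4
  d = 18: d(18) · μ(630/18) = 6 · 1 = 6
  d = 21: d(21) · μ(630/21) = 4 · -1 = -4
  d = 30: d(30) · μ(630/30) = 8 · 1 = 8
  d = 35: d(35) · μ(630/35) = 4 · 0 = 0
  d = 42: d(42) · μ(630/42) = 8 · 1 = 8
  d = 45: d(45) · μ(630/45) = 6 · 1 = 6
  d = 63: d(63) · μ(630/63) = 6 · 1 = 6
  d = 70: d(70) · μ(630/70) = 8 · 0 = 0
  d = 90: d(90) · μ(630/90) = 12 · -1 = -12
  d = 105: d(105) · μ(630/105) = 8 · 1 = 8
  d = 126: d(126) · μ(630/126) = 12 · -1 = -12
  d = 210: d(210) · μ(630/210) = 16 · -1 = -16
  d = 315: d(315) · μ(630/315) = 12 · -1 = -12
  d = 630: d(630) · μ(630/630) = 24 · 1 = 24
Summing: (d * μ)(630) = 0 + 0 + 2 + 0 + -4 + 0 + -3 + 0 + 0 + -4 + 6 + -4 + 8 + 0 + 8 + 6 + 6 + 0 + -12 + 8 + -12 + -16 + -12 + 24 = 1.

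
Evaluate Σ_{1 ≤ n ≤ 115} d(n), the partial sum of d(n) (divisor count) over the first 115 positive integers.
Σ_{n ≤ 115} d(n) = 566

Compute d(n) for each 1 ≤ n ≤ 115: d(1) = 1, d(2) = 2, d(3) = 2, d(4) = 3, d(5) = 2, d(6) = 4, d(7) = 2, d(8) = 4, d(9) = 3, d(10) = 4, d(11) = 2, d(12) = 6, d(13) = 2, d(14) = 4, d(15) = 4, d(16) = 5, d(17) = 2, d(18) = 6, d(19) = 2, d(20) = 6, d(21) = 4, d(22) = 4, d(23) = 2, d(24) = 8, d(25) = 3, d(26) = 4, d(27) = 4, d(28) = 6, d(29) = 2, d(30) = 8, d(31) = 2, d(32) = 6, d(33) = 4, d(34) = 4, d(35) = 4, d(36) = 9, d(37) = 2, d(38) = 4, d(39) = 4, d(40) = 8, d(41) = 2, d(42) = 8, d(43) = 2, d(44) = 6, d(45) = 6, d(46) = 4, d(47) = 2, d(48) = 10, d(49) = 3, d(50) = 6, d(51) = 4, d(52) = 6, d(53) = 2, d(54) = 8, d(55) = 4, d(56) = 8, d(57) = 4, d(58) = 4, d(59) = 2, d(60) = 12, d(61) = 2, d(62) = 4, d(63) = 6, d(64) = 7, d(65) = 4, d(66) = 8, d(67) = 2, d(68) = 6, d(69) = 4, d(70) = 8, d(71) = 2, d(72) = 12, d(73) = 2, d(74) = 4, d(75) = 6, d(76) = 6, d(77) = 4, d(78) = 8, d(79) = 2, d(80) = 10, d(81) = 5, d(82) = 4, d(83) = 2, d(84) = 12, d(85) = 4, d(86) = 4, d(87) = 4, d(88) = 8, d(89) = 2, d(90) = 12, d(91) = 4, d(92) = 6, d(93) = 4, d(94) = 4, d(95) = 4, d(96) = 12, d(97) = 2, d(98) = 6, d(99) = 6, d(100) = 9, d(101) = 2, d(102) = 8, d(103) = 2, d(104) = 8, d(105) = 8, d(106) = 4, d(107) = 2, d(108) = 12, d(109) = 2, d(110) = 8, d(111) = 4, d(112) = 10, d(113) = 2, d(114) = 8, d(115) = 4. Summing all 115 values: 566. (Dirichlet's divisor formula: Σ_{n ≤ x} d(n) = x ln(x) + (2γ − 1) x + O(√x). For x = 115, the asymptotic estimate is ≈ 563.43.)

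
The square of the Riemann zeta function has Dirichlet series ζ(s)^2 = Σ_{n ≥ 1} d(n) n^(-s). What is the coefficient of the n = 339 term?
d(339) = 4

ζ(s)^2 = (Σ 1/m^s)(Σ 1/k^s). The coefficient of 1/n^s in the product is the number of ordered pairs (m, k) with mk = n, which equals d(n). For n = 339, divisors are [1, 3, 113, 339], so d(339) = 4.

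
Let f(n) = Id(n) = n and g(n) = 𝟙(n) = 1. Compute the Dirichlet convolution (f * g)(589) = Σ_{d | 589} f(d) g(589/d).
(Id * 𝟙)(589) = 640

Divisors of 589: [1, 19, 31, 589]. For each d | 589:
  d = 1: Id(1) · 𝟙(589/1) = 1 · 1 = 1
  d = 19: Id(19) · 𝟙(589/19) = 19 · 1 = 19
  d = 31: Id(31) · 𝟙(589/31) = 31 · 1 = 31
  d = 589: Id(589) · 𝟙(589/589) = 589 · 1 = 589
Summing: (Id * 𝟙)(589) = 1 + 19 + 31 + 589 = 640.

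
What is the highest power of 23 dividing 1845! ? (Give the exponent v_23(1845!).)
v_23(1845!) = 83

Legendre's formula: v_p(n!) = Σ_{k ≥ 1} ⌊n / p^k⌋. For p = 23, n = 1845, the terms are:
  ⌊1845/23^1⌋ = ⌊1845/23⌋ = 80
  ⌊1845/23^2⌋ = ⌊1845/529⌋ = 3
(the next term ⌊1845/23^3⌋ = 0, terminating the sum). Summing: v_23(1845!) = 80 + 3 = 83.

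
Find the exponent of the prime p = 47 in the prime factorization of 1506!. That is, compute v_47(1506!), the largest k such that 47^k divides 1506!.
v_47(1506!) = 32

Legendre's formula: v_p(n!) = Σ_{k ≥ 1} ⌊n / p^k⌋. For p = 47, n = 1506, the terms are:
  ⌊1506/47^1⌋ = ⌊1506/47⌋ = 32
(the next term ⌊1506/47^2⌋ = 0, terminating the sum). Summing: v_47(1506!) = 32 = 32.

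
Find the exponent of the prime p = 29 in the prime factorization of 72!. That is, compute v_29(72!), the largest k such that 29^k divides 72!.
v_29(72!) = 2

Legendre's formula: v_p(n!) = Σ_{k ≥ 1} ⌊n / p^k⌋. For p = 29, n = 72, the terms are:
  ⌊72/29^1⌋ = ⌊72/29⌋ = 2
(the next term ⌊72/29^2⌋ = 0, terminating the sum). Summing: v_29(72!) = 2 = 2.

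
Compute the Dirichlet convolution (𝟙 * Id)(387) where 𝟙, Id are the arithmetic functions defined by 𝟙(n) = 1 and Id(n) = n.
(𝟙 * Id)(387) = 572

Divisors of 387: [1, 3, 9, 43, 129, 387]. For each d | 387:
  d = 1: 𝟙(1) · Id(387/1) = 1 · 387 = 387
  d = 3: 𝟙(3) · Id(387/3) = 1 · 129 = 129
  d = 9: 𝟙(9) · Id(387/9) = 1 · 43 = 43
  d = 43: 𝟙(43) · Id(387/43) = 1 · 9 = 9
  d = 129: 𝟙(129) · Id(387/129) = 1 · 3 = 3
  d = 387: 𝟙(387) · Id(387/387) = 1 · 1 = 1
Summing: (𝟙 * Id)(387) = 387 + 129 + 43 + 9 + 3 + 1 = 572.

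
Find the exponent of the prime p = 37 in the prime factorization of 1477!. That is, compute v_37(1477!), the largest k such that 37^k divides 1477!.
v_37(1477!) = 40

Legendre's formula: v_p(n!) = Σ_{k ≥ 1} ⌊n / p^k⌋. For p = 37, n = 1477, the terms are:
  ⌊1477/37^1⌋ = ⌊1477/37⌋ = 39
  ⌊1477/37^2⌋ = ⌊1477/1369⌋ = 1
(the next term ⌊1477/37^3⌋ = 0, terminating the sum). Summing: v_37(1477!) = 39 + 1 = 40.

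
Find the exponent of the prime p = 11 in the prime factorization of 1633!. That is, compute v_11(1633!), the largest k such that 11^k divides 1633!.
v_11(1633!) = 162

Legendre's formula: v_p(n!) = Σ_{k ≥ 1} ⌊n / p^k⌋. For p = 11, n = 1633, the terms are:
  ⌊1633/11^1⌋ = ⌊1633/11⌋ = 148
  ⌊1633/11^2⌋ = ⌊1633/121⌋ = 13
  ⌊1633/11^3⌋ = ⌊1633/1331⌋ = 1
(the next term ⌊1633/11^4⌋ = 0, terminating the sum). Summing: v_11(1633!) = 148 + 13 + 1 = 162.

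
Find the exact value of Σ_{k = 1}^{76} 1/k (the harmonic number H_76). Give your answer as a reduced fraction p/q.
H_76 = 672559662384108370412072783887333/136851726813476721146087646859200

Direct summation: H_76 = 1 + 1/2 + ... + 1/76. The least common denominator is lcm(1, ..., 76) = 410555180440430163438262940577600; over this denominator the numerator is 410555180440430163438262940577600 + 205277590220215081719131470288800 + 136851726813476721146087646859200 + 102638795110107540859565735144400 + 82111036088086032687652588115520 + 68425863406738360573043823429600 + 58650740062918594776894705796800 + 51319397555053770429782867572200 + 45617242271158907048695882286400 + 41055518044043016343826294057760 + 37323198221857287585296630961600 + 34212931703369180286521911714800 + 31581167726186935649097149275200 + 29325370031459297388447352898400 + 27370345362695344229217529371840 + 25659698777526885214891433786100 + 24150304731790009614015467092800 + 22808621135579453524347941143200 + 21608167391601587549382260030400 + 20527759022021508171913147028880 + 19550246687639531592298235265600 + 18661599110928643792648315480800 + 17850225236540441888620127851200 + 17106465851684590143260955857400 + 16422207217617206537530517623104 + 15790583863093467824548574637600 + 15205747423719635682898627428800 + 14662685015729648694223676449200 + 14157075187601040118560791054400 + 13685172681347672114608764685920 + 13243715498078392368976223889600 + 12829849388763442607445716893050 + 12441066073952429195098876987200 + 12075152365895004807007733546400 + 11730148012583718955378941159360 + 11404310567789726762173970571600 + 11096085957849463876709809204800 + 10804083695800793774691130015200 + 10527055908728978549699049758400 + 10263879511010754085956573514440 + 10013540986351955205811291233600 + 9775123343819765796149117632800 + 9547794893963492172982859083200 + 9330799555464321896324157740400 + 9123448454231781409739176457280 + 8925112618270220944310063925600 + 8735216605115535392303466820800 + 8553232925842295071630477928700 + 8378677151845513539556386542400 + 8211103608808603268765258811552 + 8050101577263336538005155697600 + 7895291931546733912274287318800 + 7746324159253399310155904539200 + 7602873711859817841449313714400 + 7464639644371457517059326192320 + 7331342507864824347111838224600 + 7202722463867195849794086676800 + 7078537593800520059280395527200 + 6958562380346273956580727806400 + 6842586340673836057304382342960 + 6730412794105412515381359681600 + 6621857749039196184488111944800 + 6516748895879843864099411755200 + 6414924694381721303722858446525 + 6316233545237387129819429855040 + 6220533036976214597549438493600 + 6127689260304927812511387172800 + 6037576182947502403503866773200 + 5950075078846813962873375950400 + 5865074006291859477689470579680 + 5782467330146903710398069585600 + 5702155283894863381086985285800 + 5624043567677125526551547131200 + 5548042978924731938354904602400 + 5474069072539068845843505874368 + 5402041847900396887345565007600 = 2017678987152325111236218351661999, so H_76 = 2017678987152325111236218351661999/410555180440430163438262940577600; reducing by gcd(2017678987152325111236218351661999, 410555180440430163438262940577600) = 3 gives 672559662384108370412072783887333/136851726813476721146087646859200 ≈ 4.91451. (The PNT-adjacent estimate ln(76) + γ ≈ 4.90795 matches within O(1/n).)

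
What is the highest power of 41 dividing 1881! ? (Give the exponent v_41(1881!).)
v_41(1881!) = 46

Legendre's formula: v_p(n!) = Σ_{k ≥ 1} ⌊n / p^k⌋. For p = 41, n = 1881, the terms are:
  ⌊1881/41^1⌋ = ⌊1881/41⌋ = 45
  ⌊1881/41^2⌋ = ⌊1881/1681⌋ = 1
(the next term ⌊1881/41^3⌋ = 0, terminating the sum). Summing: v_41(1881!) = 45 + 1 = 46.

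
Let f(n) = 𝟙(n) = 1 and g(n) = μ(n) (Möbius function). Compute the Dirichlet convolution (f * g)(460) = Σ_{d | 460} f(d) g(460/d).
(𝟙 * μ)(460) = 0

Divisors of 460: [1, 2, 4, 5, 10, 20, 23, 46, 92, 115, 230, 460]. For each d | 460:
  d = 1: 𝟙(1) · μ(460/1) = 1 · 0 = 0
  d = 2: 𝟙(2) · μ(460/2) = 1 · -1 = -1
  d = 4: 𝟙(4) · μ(460/4) = 1 · 1 = 1
  d = 5: 𝟙(5) · μ(460/5) = 1 · 0 = 0
  d = 10: 𝟙(10) · μ(460/10) = 1 · 1 = 1
  d = 20: 𝟙(20) · μ(460/20) = 1 · -1 = -1
  d = 23: 𝟙(23) · μ(460/23) = 1 · 0 = 0
  d = 46: 𝟙(46) · μ(460/46) = 1 · 1 = 1
  d = 92: 𝟙(92) · μ(460/92) = 1 · -1 = -1
  d = 115: 𝟙(115) · μ(460/115) = 1 · 0 = 0
  d = 230: 𝟙(230) · μ(460/230) = 1 · -1 = -1
  d = 460: 𝟙(460) · μ(460/460) = 1 · 1 = 1
Summing: (𝟙 * μ)(460) = 0 + -1 + 1 + 0 + 1 + -1 + 0 + 1 + -1 + 0 + -1 + 1 = 0.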